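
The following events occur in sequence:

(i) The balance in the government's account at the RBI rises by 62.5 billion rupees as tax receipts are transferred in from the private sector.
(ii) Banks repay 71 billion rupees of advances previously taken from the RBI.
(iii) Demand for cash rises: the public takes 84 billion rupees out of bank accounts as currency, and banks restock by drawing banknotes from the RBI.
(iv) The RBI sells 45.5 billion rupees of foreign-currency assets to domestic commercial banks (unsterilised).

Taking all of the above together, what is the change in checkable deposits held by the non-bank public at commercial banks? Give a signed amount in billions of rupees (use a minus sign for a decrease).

Government account inflow 62.5 billion rupees: non-bank counterparties' bank balances fall → −62.5B.
Discount-window repayment 71 billion rupees: the counterparty is a bank, so public deposits are unchanged → 0.
Currency withdrawal 84 billion rupees: non-bank counterparties' bank balances fall → −84B.
FX sale 45.5 billion rupees: the counterparty is a bank, so public deposits are unchanged → 0.
Net: −62.5 + 0 − 84 + 0 = -146.5 billion.

-146.5 billion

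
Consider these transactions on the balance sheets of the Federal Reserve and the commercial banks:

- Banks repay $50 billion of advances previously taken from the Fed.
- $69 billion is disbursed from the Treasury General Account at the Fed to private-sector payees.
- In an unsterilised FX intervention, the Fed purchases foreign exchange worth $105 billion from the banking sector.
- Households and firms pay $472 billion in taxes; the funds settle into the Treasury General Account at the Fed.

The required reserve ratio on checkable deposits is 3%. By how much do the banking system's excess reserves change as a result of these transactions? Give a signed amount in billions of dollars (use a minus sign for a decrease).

Discount-window repayment $50 billion: reserves −$50B, deposits 0.
Government spending $69 billion: reserves +$69B, deposits +$69B.
FX purchase $105 billion: reserves +$105B, deposits 0.
Government account inflow $472 billion: reserves −$472B, deposits −$472B.
Totals: Δreserves = −$348B, Δdeposits = −$403B.
Δrequired reserves = 3% × −$403B = −$12.09B.
Δexcess reserves = Δreserves − Δrequired = −$348B − (−$12.09B) = -$335.91 billion.

-$335.91 billion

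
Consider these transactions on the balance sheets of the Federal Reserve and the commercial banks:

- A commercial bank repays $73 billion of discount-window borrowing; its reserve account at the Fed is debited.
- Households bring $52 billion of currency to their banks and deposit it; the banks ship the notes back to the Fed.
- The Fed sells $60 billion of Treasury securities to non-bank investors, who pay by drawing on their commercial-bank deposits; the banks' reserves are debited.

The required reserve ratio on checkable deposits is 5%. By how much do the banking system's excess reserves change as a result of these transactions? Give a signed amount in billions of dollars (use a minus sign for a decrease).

-$80.6 billion

Discount-window repayment $73 billion: reserves −$73B, deposits 0.
Currency deposit $52 billion: reserves +$52B, deposits +$52B.
Asset sale (to non-banks) $60 billion: reserves −$60B, deposits −$60B.
Totals: Δreserves = −$81B, Δdeposits = −$8B.
Δrequired reserves = 5% × −$8B = −$0.4B.
Δexcess reserves = Δreserves − Δrequired = −$81B − (−$0.4B) = -$80.6 billion.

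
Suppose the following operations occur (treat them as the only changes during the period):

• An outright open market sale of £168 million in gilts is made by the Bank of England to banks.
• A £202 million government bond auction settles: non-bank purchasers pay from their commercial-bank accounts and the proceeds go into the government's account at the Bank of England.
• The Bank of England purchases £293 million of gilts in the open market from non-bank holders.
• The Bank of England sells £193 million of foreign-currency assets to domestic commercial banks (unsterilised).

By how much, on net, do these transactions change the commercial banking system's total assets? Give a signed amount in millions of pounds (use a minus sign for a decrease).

+£91 million

OMO sale (to banks) £168 million: just an asset swap on bank balance sheets → 0.
Government account inflow £202 million: bank balance sheets shrink → −£202M.
Asset purchase (from non-banks) £293 million: bank balance sheets expand → +£293M.
FX sale £193 million: just an asset swap on bank balance sheets → 0.
Net: 0 − 202 + 293 + 0 = +£91 million.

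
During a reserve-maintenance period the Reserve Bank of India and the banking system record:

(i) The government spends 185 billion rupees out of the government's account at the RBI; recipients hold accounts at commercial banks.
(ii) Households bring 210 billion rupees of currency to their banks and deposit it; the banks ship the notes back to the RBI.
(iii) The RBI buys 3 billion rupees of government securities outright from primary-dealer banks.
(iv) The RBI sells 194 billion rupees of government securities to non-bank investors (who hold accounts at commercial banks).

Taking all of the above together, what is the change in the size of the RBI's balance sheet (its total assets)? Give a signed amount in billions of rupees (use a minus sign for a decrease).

-191 billion

RBI balance sheet:
  Assets:      Securities −191B
  Liabilities: Bank reserves +204B, Currency in circulation −210B, Government deposits −185B
Change in total RBI assets = -191 billion.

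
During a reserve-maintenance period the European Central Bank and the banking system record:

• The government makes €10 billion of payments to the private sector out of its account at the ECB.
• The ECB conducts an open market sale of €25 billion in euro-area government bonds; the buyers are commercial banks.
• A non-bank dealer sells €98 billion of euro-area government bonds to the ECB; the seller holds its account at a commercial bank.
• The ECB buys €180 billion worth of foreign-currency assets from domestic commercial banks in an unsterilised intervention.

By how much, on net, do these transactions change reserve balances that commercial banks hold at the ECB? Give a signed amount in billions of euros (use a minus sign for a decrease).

+€263 billion

ECB balance sheet:
  Assets:      Securities +€73B, Foreign assets +€180B
  Liabilities: Bank reserves +€263B, Government deposits −€10B
So the change in reserve balances that commercial banks hold at the ECB is +€263 billion.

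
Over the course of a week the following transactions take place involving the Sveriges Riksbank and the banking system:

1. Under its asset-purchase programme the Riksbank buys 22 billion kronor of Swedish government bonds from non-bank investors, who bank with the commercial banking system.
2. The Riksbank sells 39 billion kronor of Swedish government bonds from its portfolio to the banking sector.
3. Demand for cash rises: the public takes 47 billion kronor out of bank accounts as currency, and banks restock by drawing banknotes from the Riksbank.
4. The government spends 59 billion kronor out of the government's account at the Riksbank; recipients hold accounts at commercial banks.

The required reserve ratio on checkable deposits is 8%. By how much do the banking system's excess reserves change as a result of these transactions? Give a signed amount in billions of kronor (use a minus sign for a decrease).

Asset purchase (from non-banks) 22 billion kronor: reserves +22B, deposits +22B.
OMO sale (to banks) 39 billion kronor: reserves −39B, deposits 0.
Currency withdrawal 47 billion kronor: reserves −47B, deposits −47B.
Government spending 59 billion kronor: reserves +59B, deposits +59B.
Totals: Δreserves = −5B, Δdeposits = +34B.
Δrequired reserves = 8% × +34B = +2.72B.
Δexcess reserves = Δreserves − Δrequired = −5B − (+2.72B) = -7.72 billion.

-7.72 billion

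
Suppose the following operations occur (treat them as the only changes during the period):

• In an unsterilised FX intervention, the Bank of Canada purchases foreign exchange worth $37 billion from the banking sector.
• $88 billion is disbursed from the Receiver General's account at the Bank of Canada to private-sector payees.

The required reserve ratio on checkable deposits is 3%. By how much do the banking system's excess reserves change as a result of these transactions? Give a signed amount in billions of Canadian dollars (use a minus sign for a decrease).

+$122.36 billion

FX purchase $37 billion: reserves +$37B, deposits 0.
Government spending $88 billion: reserves +$88B, deposits +$88B.
Totals: Δreserves = +$125B, Δdeposits = +$88B.
Δrequired reserves = 3% × +$88B = +$2.64B.
Δexcess reserves = Δreserves − Δrequired = +$125B − (+$2.64B) = +$122.36 billion.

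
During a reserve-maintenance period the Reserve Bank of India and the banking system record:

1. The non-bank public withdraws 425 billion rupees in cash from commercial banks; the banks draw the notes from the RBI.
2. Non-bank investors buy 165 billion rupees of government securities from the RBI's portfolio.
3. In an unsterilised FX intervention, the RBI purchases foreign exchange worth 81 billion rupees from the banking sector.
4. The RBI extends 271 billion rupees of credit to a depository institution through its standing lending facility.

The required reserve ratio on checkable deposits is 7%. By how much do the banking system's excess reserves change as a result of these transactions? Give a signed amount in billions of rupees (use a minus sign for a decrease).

-196.7 billion

Currency withdrawal 425 billion rupees: reserves −425B, deposits −425B.
Asset sale (to non-banks) 165 billion rupees: reserves −165B, deposits −165B.
FX purchase 81 billion rupees: reserves +81B, deposits 0.
Discount-window loan 271 billion rupees: reserves +271B, deposits 0.
Totals: Δreserves = −238B, Δdeposits = −590B.
Δrequired reserves = 7% × −590B = −41.3B.
Δexcess reserves = Δreserves − Δrequired = −238B − (−41.3B) = -196.7 billion.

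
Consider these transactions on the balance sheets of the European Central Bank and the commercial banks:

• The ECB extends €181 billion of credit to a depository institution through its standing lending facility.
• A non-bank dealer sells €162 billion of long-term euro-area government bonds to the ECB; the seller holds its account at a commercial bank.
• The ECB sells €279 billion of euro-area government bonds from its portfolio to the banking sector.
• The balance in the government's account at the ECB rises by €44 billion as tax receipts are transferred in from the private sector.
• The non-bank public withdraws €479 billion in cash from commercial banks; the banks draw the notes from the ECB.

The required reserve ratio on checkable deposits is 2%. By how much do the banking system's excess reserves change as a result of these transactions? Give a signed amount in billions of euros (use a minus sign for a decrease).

Discount-window loan €181 billion: reserves +€181B, deposits 0.
Asset purchase (from non-banks) €162 billion: reserves +€162B, deposits +€162B.
OMO sale (to banks) €279 billion: reserves −€279B, deposits 0.
Government account inflow €44 billion: reserves −€44B, deposits −€44B.
Currency withdrawal €479 billion: reserves −€479B, deposits −€479B.
Totals: Δreserves = −€459B, Δdeposits = −€361B.
Δrequired reserves = 2% × −€361B = −€7.22B.
Δexcess reserves = Δreserves − Δrequired = −€459B − (−€7.22B) = -€451.78 billion.

-€451.78 billion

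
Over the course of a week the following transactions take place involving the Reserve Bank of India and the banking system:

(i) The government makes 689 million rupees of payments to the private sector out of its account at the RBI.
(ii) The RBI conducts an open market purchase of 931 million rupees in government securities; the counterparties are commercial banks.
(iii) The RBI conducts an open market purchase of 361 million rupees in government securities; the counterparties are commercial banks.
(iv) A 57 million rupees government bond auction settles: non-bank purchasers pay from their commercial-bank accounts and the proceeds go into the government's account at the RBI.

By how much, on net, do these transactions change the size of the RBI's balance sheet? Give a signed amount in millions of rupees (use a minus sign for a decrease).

+1292 million

RBI balance sheet:
  Assets:      Securities +1292M
  Liabilities: Bank reserves +1924M, Government deposits −632M
Change in total RBI assets = +1292 million.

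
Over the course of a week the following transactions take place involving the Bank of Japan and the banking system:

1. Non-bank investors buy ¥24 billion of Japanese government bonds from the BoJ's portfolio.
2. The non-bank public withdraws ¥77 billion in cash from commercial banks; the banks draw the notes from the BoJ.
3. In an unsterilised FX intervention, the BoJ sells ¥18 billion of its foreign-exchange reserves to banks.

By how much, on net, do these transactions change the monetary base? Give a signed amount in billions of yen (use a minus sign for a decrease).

-¥42 billion

BoJ balance sheet:
  Assets:      Securities −¥24B, Foreign assets −¥18B
  Liabilities: Bank reserves −¥119B, Currency in circulation +¥77B
Commercial banking system:
  Assets:      Reserves at CB −¥119B, Foreign assets +¥18B
  Liabilities: Checkable deposits −¥101B
Monetary base = currency + reserves: +¥77B + (−¥119B) = -¥42 billion.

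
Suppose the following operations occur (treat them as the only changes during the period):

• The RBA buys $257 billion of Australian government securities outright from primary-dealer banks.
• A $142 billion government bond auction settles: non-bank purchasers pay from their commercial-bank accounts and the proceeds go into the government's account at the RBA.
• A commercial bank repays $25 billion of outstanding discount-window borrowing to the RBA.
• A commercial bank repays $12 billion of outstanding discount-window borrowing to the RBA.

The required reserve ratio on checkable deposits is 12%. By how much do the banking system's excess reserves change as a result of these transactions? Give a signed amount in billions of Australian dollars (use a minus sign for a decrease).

+$95.04 billion

OMO purchase (from banks) $257 billion: reserves +$257B, deposits 0.
Government account inflow $142 billion: reserves −$142B, deposits −$142B.
Discount-window repayment $25 billion: reserves −$25B, deposits 0.
Discount-window repayment $12 billion: reserves −$12B, deposits 0.
Totals: Δreserves = +$78B, Δdeposits = −$142B.
Δrequired reserves = 12% × −$142B = −$17.04B.
Δexcess reserves = Δreserves − Δrequired = +$78B − (−$17.04B) = +$95.04 billion.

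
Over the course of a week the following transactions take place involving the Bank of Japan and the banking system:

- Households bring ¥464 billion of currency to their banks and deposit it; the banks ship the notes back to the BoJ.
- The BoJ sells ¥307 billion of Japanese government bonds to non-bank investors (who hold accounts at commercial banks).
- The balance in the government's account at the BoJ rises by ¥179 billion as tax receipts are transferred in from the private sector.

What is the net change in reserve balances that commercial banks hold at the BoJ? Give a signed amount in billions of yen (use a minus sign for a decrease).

-¥22 billion

Currency deposit ¥464 billion: returned notes are swapped for reserve credit → +¥464B.
Asset sale (to non-banks) ¥307 billion: the non-bank buyers' banks settle from reserves → −¥307B.
Government account inflow ¥179 billion: funds move from bank reserves into the government account → −¥179B.
Net: 464 − 307 − 179 = -¥22 billion.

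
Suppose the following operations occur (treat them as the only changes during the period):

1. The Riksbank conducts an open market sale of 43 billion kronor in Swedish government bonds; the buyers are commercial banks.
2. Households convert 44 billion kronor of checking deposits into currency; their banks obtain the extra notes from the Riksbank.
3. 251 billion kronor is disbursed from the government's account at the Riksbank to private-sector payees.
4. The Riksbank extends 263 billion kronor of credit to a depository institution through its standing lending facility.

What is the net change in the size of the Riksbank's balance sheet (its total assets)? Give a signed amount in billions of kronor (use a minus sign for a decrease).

Riksbank balance sheet:
  Assets:      Securities −43B, Loans to banks +263B
  Liabilities: Bank reserves +427B, Currency in circulation +44B, Government deposits −251B
Change in total Riksbank assets = +220 billion.

+220 billion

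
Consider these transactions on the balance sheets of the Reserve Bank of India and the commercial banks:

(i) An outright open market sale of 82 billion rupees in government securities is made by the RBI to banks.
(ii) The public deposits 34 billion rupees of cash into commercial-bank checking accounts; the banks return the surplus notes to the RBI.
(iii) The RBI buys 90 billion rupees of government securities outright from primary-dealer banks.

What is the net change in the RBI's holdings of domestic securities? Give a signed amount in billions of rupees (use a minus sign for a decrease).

+8 billion

OMO sale (to banks) 82 billion rupees: securities removed from the RBI's portfolio → −82B.
Currency deposit 34 billion rupees: the RBI's securities portfolio is untouched → 0.
OMO purchase (from banks) 90 billion rupees: securities added to the RBI's portfolio → +90B.
Net: −82 + 0 + 90 = +8 billion.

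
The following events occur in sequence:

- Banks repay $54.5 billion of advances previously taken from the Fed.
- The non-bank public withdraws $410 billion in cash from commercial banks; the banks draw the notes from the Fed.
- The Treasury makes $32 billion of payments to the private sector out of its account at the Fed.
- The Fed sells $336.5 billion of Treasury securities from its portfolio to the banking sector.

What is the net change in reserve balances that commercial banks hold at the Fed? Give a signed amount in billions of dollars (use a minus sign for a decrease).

-$769 billion

Fed balance sheet:
  Assets:      Securities −$336.5B, Loans to banks −$54.5B
  Liabilities: Bank reserves −$769B, Currency in circulation +$410B, Government deposits −$32B
So the change in reserve balances that commercial banks hold at the Fed is -$769 billion.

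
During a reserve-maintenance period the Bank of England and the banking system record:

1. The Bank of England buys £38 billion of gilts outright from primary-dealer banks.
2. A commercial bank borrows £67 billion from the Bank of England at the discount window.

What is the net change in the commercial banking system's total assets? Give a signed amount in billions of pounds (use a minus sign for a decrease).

+£67 billion

Bank of England balance sheet:
  Assets:      Securities +£38B, Loans to banks +£67B
  Liabilities: Bank reserves +£105B
Commercial banking system:
  Assets:      Reserves at CB +£105B, Securities −£38B
  Liabilities: Borrowings from CB +£67B
Change in total bank assets = +£67 billion.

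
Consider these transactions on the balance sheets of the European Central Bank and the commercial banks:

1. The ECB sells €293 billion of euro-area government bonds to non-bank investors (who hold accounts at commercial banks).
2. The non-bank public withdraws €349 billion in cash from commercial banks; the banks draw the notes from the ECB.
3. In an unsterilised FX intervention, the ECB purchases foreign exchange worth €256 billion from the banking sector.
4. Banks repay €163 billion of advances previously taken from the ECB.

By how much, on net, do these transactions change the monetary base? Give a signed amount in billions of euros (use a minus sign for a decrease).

ECB balance sheet:
  Assets:      Securities −€293B, Loans to banks −€163B, Foreign assets +€256B
  Liabilities: Bank reserves −€549B, Currency in circulation +€349B
Monetary base = currency + reserves: +€349B + (−€549B) = -€200 billion.

-€200 billion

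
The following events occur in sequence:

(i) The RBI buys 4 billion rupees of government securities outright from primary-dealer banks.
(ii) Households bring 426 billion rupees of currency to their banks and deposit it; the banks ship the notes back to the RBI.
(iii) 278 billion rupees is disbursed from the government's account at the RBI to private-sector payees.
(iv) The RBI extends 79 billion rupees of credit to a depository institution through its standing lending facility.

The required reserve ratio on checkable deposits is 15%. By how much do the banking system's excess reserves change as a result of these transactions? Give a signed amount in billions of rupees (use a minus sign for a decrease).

+681.4 billion

OMO purchase (from banks) 4 billion rupees: reserves +4B, deposits 0.
Currency deposit 426 billion rupees: reserves +426B, deposits +426B.
Government spending 278 billion rupees: reserves +278B, deposits +278B.
Discount-window loan 79 billion rupees: reserves +79B, deposits 0.
Totals: Δreserves = +787B, Δdeposits = +704B.
Δrequired reserves = 15% × +704B = +105.6B.
Δexcess reserves = Δreserves − Δrequired = +787B − (+105.6B) = +681.4 billion.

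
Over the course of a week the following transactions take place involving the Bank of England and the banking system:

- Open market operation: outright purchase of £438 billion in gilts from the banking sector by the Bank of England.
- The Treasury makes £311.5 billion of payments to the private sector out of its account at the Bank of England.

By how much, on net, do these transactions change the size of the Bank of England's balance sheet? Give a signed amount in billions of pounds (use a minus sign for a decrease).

OMO purchase (from banks) £438 billion: a Bank of England asset is acquired → +£438B.
Government spending £311.5 billion: only the composition of liabilities changes → 0.
Net: 438 + 0 = +£438 billion.

+£438 billion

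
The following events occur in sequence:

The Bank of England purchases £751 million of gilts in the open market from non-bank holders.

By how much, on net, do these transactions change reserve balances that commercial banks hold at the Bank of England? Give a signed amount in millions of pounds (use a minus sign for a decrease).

+£751 million

Asset purchase (from non-banks) £751 million: the Bank of England pays by crediting reserve accounts → +£751M.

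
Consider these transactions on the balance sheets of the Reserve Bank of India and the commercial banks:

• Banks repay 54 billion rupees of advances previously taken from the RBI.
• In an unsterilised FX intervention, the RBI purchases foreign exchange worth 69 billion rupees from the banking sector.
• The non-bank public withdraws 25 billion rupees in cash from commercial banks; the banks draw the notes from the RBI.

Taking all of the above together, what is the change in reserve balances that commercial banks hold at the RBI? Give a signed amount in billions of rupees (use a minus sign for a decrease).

Discount-window repayment 54 billion rupees: repayment is debited from reserves → −54B.
FX purchase 69 billion rupees: the RBI pays by crediting reserve accounts → +69B.
Currency withdrawal 25 billion rupees: banks swap reserves for currency → −25B.
Net: −54 + 69 − 25 = -10 billion.

-10 billion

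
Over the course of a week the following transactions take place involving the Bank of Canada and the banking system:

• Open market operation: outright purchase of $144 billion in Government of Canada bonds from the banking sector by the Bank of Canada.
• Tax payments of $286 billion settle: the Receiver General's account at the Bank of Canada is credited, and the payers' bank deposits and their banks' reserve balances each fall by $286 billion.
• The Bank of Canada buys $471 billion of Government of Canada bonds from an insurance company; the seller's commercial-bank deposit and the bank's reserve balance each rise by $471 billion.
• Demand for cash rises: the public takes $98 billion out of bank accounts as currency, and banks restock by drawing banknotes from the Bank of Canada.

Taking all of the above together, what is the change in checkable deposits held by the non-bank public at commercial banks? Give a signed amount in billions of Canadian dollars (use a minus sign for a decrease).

OMO purchase (from banks) $144 billion: the counterparty is a bank, so public deposits are unchanged → 0.
Government account inflow $286 billion: non-bank counterparties' bank balances fall → −$286B.
Asset purchase (from non-banks) $471 billion: non-bank counterparties' bank balances rise → +$471B.
Currency withdrawal $98 billion: non-bank counterparties' bank balances fall → −$98B.
Net: 0 − 286 + 471 − 98 = +$87 billion.

+$87 billion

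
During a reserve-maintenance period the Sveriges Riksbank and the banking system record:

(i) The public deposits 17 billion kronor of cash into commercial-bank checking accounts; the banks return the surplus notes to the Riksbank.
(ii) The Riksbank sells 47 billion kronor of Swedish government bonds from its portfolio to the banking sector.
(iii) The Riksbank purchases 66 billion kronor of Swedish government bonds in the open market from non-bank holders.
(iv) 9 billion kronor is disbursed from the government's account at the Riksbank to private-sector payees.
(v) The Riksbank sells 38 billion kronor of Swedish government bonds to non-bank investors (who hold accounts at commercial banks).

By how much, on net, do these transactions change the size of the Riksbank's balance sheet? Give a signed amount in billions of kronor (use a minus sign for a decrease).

-19 billion

Currency deposit 17 billion kronor: only the composition of liabilities changes → 0.
OMO sale (to banks) 47 billion kronor: a Riksbank asset is shed → −47B.
Asset purchase (from non-banks) 66 billion kronor: a Riksbank asset is acquired → +66B.
Government spending 9 billion kronor: only the composition of liabilities changes → 0.
Asset sale (to non-banks) 38 billion kronor: a Riksbank asset is shed → −38B.
Net: 0 − 47 + 66 + 0 − 38 = -19 billion.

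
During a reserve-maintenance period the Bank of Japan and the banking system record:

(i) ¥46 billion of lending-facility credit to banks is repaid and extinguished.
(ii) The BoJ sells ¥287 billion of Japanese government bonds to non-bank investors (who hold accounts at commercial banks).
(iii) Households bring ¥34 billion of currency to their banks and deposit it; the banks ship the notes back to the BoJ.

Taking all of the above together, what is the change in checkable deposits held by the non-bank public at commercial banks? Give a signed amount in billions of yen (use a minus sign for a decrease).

Discount-window repayment ¥46 billion: the counterparty is a bank, so public deposits are unchanged → 0.
Asset sale (to non-banks) ¥287 billion: non-bank counterparties' bank balances fall → −¥287B.
Currency deposit ¥34 billion: non-bank counterparties' bank balances rise → +¥34B.
Net: 0 − 287 + 34 = -¥253 billion.

-¥253 billion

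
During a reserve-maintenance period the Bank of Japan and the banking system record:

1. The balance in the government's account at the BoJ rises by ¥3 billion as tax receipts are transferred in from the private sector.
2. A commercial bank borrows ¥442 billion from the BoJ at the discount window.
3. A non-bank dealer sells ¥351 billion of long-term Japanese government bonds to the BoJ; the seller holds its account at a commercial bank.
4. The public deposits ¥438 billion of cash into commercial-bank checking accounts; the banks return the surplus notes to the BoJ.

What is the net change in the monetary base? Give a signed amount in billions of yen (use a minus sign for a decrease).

Government account inflow ¥3 billion: reserves shift to a non-base liability → −¥3B.
Discount-window loan ¥442 billion: BoJ balance sheet expands → +¥442B.
Asset purchase (from non-banks) ¥351 billion: BoJ balance sheet expands → +¥351B.
Currency deposit ¥438 billion: just a shift between currency and reserves — both are base money → 0.
Net: −3 + 442 + 351 + 0 = +¥790 billion.

+¥790 billion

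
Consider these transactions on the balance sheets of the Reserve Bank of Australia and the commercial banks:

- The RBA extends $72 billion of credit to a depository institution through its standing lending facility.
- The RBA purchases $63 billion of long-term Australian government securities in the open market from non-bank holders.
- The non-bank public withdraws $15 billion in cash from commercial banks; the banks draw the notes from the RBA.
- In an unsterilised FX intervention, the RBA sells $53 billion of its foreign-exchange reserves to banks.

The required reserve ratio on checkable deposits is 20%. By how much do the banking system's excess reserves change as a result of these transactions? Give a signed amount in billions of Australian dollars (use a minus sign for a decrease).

Discount-window loan $72 billion: reserves +$72B, deposits 0.
Asset purchase (from non-banks) $63 billion: reserves +$63B, deposits +$63B.
Currency withdrawal $15 billion: reserves −$15B, deposits −$15B.
FX sale $53 billion: reserves −$53B, deposits 0.
Totals: Δreserves = +$67B, Δdeposits = +$48B.
Δrequired reserves = 20% × +$48B = +$9.6B.
Δexcess reserves = Δreserves − Δrequired = +$67B − (+$9.6B) = +$57.4 billion.

+$57.4 billion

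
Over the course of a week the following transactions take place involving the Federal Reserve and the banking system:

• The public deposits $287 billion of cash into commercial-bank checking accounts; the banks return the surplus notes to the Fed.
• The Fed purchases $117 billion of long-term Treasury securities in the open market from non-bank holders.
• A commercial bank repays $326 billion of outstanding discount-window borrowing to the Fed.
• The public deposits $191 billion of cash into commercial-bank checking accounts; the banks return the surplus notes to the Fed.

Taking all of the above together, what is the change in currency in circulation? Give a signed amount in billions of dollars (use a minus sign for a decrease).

-$478 billion

Fed balance sheet:
  Assets:      Securities +$117B, Loans to banks −$326B
  Liabilities: Bank reserves +$269B, Currency in circulation −$478B
Commercial banking system:
  Assets:      Reserves at CB +$269B
  Liabilities: Checkable deposits +$595B, Borrowings from CB −$326B
So the change in currency in circulation is -$478 billion.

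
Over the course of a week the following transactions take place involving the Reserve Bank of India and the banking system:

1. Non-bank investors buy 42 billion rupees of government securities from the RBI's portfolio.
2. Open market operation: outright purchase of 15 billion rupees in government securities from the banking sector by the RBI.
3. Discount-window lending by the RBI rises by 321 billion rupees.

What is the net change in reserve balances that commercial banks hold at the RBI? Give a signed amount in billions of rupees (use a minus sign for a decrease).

+294 billion

RBI balance sheet:
  Assets:      Securities −27B, Loans to banks +321B
  Liabilities: Bank reserves +294B
So the change in reserve balances that commercial banks hold at the RBI is +294 billion.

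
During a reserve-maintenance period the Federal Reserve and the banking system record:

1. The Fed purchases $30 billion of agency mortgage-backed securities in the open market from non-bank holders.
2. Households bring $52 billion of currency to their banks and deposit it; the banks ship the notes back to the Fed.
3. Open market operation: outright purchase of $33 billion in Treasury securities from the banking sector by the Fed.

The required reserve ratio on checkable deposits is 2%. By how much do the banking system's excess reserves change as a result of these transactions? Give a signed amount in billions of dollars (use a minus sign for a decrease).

Asset purchase (from non-banks) $30 billion: reserves +$30B, deposits +$30B.
Currency deposit $52 billion: reserves +$52B, deposits +$52B.
OMO purchase (from banks) $33 billion: reserves +$33B, deposits 0.
Totals: Δreserves = +$115B, Δdeposits = +$82B.
Δrequired reserves = 2% × +$82B = +$1.64B.
Δexcess reserves = Δreserves − Δrequired = +$115B − (+$1.64B) = +$113.36 billion.

+$113.36 billion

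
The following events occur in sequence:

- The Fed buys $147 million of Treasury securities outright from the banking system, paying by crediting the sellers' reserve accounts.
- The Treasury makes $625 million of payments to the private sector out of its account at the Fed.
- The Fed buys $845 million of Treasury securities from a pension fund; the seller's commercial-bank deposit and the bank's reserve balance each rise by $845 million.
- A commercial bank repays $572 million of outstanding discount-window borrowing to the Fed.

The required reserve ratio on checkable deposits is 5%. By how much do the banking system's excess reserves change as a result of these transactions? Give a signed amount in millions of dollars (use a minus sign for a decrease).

+$971.5 million

OMO purchase (from banks) $147 million: reserves +$147M, deposits 0.
Government spending $625 million: reserves +$625M, deposits +$625M.
Asset purchase (from non-banks) $845 million: reserves +$845M, deposits +$845M.
Discount-window repayment $572 million: reserves −$572M, deposits 0.
Totals: Δreserves = +$1045M, Δdeposits = +$1470M.
Δrequired reserves = 5% × +$1470M = +$73.5M.
Δexcess reserves = Δreserves − Δrequired = +$1045M − (+$73.5M) = +$971.5 million.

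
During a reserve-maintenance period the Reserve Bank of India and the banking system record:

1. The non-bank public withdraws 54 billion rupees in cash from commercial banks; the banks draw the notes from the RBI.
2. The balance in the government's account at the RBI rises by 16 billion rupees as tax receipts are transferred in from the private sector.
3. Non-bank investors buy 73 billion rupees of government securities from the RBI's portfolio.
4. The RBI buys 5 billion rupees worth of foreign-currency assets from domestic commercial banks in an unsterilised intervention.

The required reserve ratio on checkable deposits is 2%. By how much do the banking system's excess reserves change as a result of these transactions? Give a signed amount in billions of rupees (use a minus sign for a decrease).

-135.14 billion

Currency withdrawal 54 billion rupees: reserves −54B, deposits −54B.
Government account inflow 16 billion rupees: reserves −16B, deposits −16B.
Asset sale (to non-banks) 73 billion rupees: reserves −73B, deposits −73B.
FX purchase 5 billion rupees: reserves +5B, deposits 0.
Totals: Δreserves = −138B, Δdeposits = −143B.
Δrequired reserves = 2% × −143B = −2.86B.
Δexcess reserves = Δreserves − Δrequired = −138B − (−2.86B) = -135.14 billion.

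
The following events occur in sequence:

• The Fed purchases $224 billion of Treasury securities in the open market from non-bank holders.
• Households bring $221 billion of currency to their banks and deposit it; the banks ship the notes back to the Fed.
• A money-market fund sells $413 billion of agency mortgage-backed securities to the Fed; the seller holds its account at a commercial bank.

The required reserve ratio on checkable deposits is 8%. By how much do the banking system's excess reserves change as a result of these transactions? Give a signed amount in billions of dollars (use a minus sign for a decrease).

Asset purchase (from non-banks) $224 billion: reserves +$224B, deposits +$224B.
Currency deposit $221 billion: reserves +$221B, deposits +$221B.
Asset purchase (from non-banks) $413 billion: reserves +$413B, deposits +$413B.
Totals: Δreserves = +$858B, Δdeposits = +$858B.
Δrequired reserves = 8% × +$858B = +$68.64B.
Δexcess reserves = Δreserves − Δrequired = +$858B − (+$68.64B) = +$789.36 billion.

+$789.36 billion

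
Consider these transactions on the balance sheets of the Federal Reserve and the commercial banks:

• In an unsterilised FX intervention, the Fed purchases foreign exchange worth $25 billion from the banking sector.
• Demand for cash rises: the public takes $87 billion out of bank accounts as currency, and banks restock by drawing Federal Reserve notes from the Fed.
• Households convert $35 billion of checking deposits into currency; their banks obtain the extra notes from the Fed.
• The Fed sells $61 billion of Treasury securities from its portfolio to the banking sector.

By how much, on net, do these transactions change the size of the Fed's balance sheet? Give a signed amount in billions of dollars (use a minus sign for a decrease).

FX purchase $25 billion: a Fed asset is acquired → +$25B.
Currency withdrawal $87 billion: only the composition of liabilities changes → 0.
Currency withdrawal $35 billion: only the composition of liabilities changes → 0.
OMO sale (to banks) $61 billion: a Fed asset is shed → −$61B.
Net: 25 + 0 + 0 − 61 = -$36 billion.

-$36 billion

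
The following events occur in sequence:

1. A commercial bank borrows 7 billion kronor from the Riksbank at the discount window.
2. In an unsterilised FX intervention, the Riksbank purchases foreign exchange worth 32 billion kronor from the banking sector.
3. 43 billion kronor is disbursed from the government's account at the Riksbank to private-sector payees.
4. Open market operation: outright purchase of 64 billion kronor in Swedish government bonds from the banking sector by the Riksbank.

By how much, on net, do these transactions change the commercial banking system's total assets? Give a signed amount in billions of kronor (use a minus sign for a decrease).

Discount-window loan 7 billion kronor: bank balance sheets expand → +7B.
FX purchase 32 billion kronor: just an asset swap on bank balance sheets → 0.
Government spending 43 billion kronor: bank balance sheets expand → +43B.
OMO purchase (from banks) 64 billion kronor: just an asset swap on bank balance sheets → 0.
Net: 7 + 0 + 43 + 0 = +50 billion.

+50 billion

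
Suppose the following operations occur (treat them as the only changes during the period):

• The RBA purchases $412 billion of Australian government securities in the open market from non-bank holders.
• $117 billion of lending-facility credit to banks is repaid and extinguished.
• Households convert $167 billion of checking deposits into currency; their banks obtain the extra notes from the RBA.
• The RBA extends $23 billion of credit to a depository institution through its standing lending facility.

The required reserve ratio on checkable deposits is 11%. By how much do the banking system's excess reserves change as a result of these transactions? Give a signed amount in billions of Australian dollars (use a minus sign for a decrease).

Asset purchase (from non-banks) $412 billion: reserves +$412B, deposits +$412B.
Discount-window repayment $117 billion: reserves −$117B, deposits 0.
Currency withdrawal $167 billion: reserves −$167B, deposits −$167B.
Discount-window loan $23 billion: reserves +$23B, deposits 0.
Totals: Δreserves = +$151B, Δdeposits = +$245B.
Δrequired reserves = 11% × +$245B = +$26.95B.
Δexcess reserves = Δreserves − Δrequired = +$151B − (+$26.95B) = +$124.05 billion.

+$124.05 billion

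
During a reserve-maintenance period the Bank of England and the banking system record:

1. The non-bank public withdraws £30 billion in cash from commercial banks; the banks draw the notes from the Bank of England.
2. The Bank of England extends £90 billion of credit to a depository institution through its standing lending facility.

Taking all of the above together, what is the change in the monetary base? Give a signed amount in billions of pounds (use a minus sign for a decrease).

Currency withdrawal £30 billion: just a shift between currency and reserves — both are base money → 0.
Discount-window loan £90 billion: Bank of England balance sheet expands → +£90B.
Net: 0 + 90 = +£90 billion.

+£90 billion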